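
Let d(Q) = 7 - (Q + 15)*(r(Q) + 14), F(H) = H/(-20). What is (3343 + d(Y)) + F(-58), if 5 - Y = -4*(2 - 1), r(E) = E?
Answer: 28009/10 ≈ 2800.9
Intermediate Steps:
Y = 9 (Y = 5 - (-4)*(2 - 1) = 5 - (-4) = 5 - 1*(-4) = 5 + 4 = 9)
F(H) = -H/20 (F(H) = H*(-1/20) = -H/20)
d(Q) = 7 - (14 + Q)*(15 + Q) (d(Q) = 7 - (Q + 15)*(Q + 14) = 7 - (15 + Q)*(14 + Q) = 7 - (14 + Q)*(15 + Q))
(3343 + d(Y)) + F(-58) = (3343 + (-203 - 1*9**2 - 29*9)) - 1/20*(-58) = (3343 + (-203 - 1*81 - 261)) + 29/10 = (3343 + (-203 - 81 - 261)) + 29/10 = (3343 - 545) + 29/10 = 2798 + 29/10 = 28009/10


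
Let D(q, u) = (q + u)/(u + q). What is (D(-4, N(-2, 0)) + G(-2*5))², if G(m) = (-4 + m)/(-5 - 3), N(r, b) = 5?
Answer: 121/16 ≈ 7.5625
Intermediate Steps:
D(q, u) = 1 (D(q, u) = (q + u)/(q + u) = 1)
G(m) = ½ - m/8 (G(m) = (-4 + m)/(-8) = (-4 + m)*(-⅛) = ½ - m/8)
(D(-4, N(-2, 0)) + G(-2*5))² = (1 + (½ - (-1)*5/4))² = (1 + (½ - ⅛*(-10)))² = (1 + (½ + 5/4))² = (1 + 7/4)² = (11/4)² = 121/16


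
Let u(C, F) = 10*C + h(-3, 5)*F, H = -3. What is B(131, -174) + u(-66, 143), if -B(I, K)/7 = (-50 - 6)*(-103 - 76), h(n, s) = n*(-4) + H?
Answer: -69541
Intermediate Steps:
h(n, s) = -3 - 4*n (h(n, s) = n*(-4) - 3 = -4*n - 3 = -3 - 4*n)
u(C, F) = 9*F + 10*C (u(C, F) = 10*C + (-3 - 4*(-3))*F = 10*C + (-3 + 12)*F = 10*C + 9*F = 9*F + 10*C)
B(I, K) = -70168 (B(I, K) = -7*(-50 - 6)*(-103 - 76) = -(-392)*(-179) = -7*10024 = -70168)
B(131, -174) + u(-66, 143) = -70168 + (9*143 + 10*(-66)) = -70168 + (1287 - 660) = -70168 + 627 = -69541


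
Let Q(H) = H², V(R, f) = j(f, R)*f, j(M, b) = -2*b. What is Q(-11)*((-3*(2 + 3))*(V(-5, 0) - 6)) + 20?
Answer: 10910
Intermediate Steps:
V(R, f) = -2*R*f (V(R, f) = (-2*R)*f = -2*R*f)
Q(-11)*((-3*(2 + 3))*(V(-5, 0) - 6)) + 20 = (-11)²*((-3*(2 + 3))*(-2*(-5)*0 - 6)) + 20 = 121*((-3*5)*(0 - 6)) + 20 = 121*(-15*(-6)) + 20 = 121*90 + 20 = 10890 + 20 = 10910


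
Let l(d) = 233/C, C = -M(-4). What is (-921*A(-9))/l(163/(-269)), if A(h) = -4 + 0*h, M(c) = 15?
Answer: -55260/233 ≈ -237.17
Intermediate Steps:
A(h) = -4 (A(h) = -4 + 0 = -4)
C = -15 (C = -1*15 = -15)
l(d) = -233/15 (l(d) = 233/(-15) = 233*(-1/15) = -233/15)
(-921*A(-9))/l(163/(-269)) = (-921*(-4))/(-233/15) = 3684*(-15/233) = -55260/233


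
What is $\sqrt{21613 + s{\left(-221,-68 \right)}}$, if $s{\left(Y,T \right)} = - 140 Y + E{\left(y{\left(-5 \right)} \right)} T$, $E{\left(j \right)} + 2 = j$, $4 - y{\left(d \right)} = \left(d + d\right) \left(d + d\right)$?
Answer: $\sqrt{59217} \approx 243.35$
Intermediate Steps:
$y{\left(d \right)} = 4 - 4 d^{2}$ ($y{\left(d \right)} = 4 - \left(d + d\right) \left(d + d\right) = 4 - 2 d 2 d = 4 - 4 d^{2}$)
$E{\left(j \right)} = -2 + j$
$s{\left(Y,T \right)} = - 140 Y - 98 T$ ($s{\left(Y,T \right)} = - 140 Y + \left(-2 + \left(4 - 4 \left(-5\right)^{2}\right)\right) T = - 140 Y + \left(-2 + \left(4 - 100\right)\right) T = - 140 Y + \left(-2 - 96\right) T = - 140 Y - 98 T$)
$\sqrt{21613 + s{\left(-221,-68 \right)}} = \sqrt{21613 - -37604} = \sqrt{21613 + \left(30940 + 6664\right)} = \sqrt{21613 + 37604} = \sqrt{59217}$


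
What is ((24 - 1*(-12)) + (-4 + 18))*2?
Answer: 100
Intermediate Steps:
((24 - 1*(-12)) + (-4 + 18))*2 = ((24 + 12) + 14)*2 = (36 + 14)*2 = 50*2 = 100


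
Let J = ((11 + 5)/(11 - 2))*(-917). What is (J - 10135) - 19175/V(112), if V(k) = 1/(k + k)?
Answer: -38762687/9 ≈ -4.3070e+6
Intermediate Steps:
V(k) = 1/(2*k)
J = -14672/9 (J = (16/9)*(-917) = -14672/9 ≈ -1630.2)
(J - 10135) - 19175/V(112) = (-14672/9 - 10135) - 19175/((1/2)/112) = -105887/9 - 19175/((1/2)*(1/112)) = -105887/9 - 19175/1/224 = -105887/9 - 19175*224 = -105887/9 - 4295200 = -38762687/9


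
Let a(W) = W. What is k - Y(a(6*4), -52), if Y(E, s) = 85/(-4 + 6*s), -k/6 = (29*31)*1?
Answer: -1704419/316 ≈ -5393.7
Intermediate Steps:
k = -5394 (k = -6*29*31 = -5394 ≈ -5394.0)
k - Y(a(6*4), -52) = -5394 - 85/(2*(-2 + 3*(-52))) = -5394 - 85/(2*(-2 - 156)) = -5394 - 85/(2*(-158)) = -5394 - 85*(-1)/(2*158) = -5394 - 1*(-85/316) = -5394 + 85/316 = -1704419/316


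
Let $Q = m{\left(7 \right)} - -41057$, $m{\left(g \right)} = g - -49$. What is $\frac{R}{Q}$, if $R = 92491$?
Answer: $\frac{92491}{41113} \approx 2.2497$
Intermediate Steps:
$m{\left(g \right)} = 49 + g$ ($m{\left(g \right)} = g + 49 = 49 + g$)
$Q = 41113$ ($Q = \left(49 + 7\right) - -41057 = 56 + 41057 = 41113$)
$\frac{R}{Q} = \frac{92491}{41113}$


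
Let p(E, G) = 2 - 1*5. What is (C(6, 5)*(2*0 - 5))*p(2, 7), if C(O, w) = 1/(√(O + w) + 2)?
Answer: -30/7 + 15*√11/7 ≈ 2.8213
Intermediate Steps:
p(E, G) = -3 (p(E, G) = 2 - 5 = -3)
C(O, w) = 1/(2 + √(O + w))
(C(6, 5)*(2*0 - 5))*p(2, 7) = ((2*0 - 5)/(2 + √(6 + 5)))*(-3) = ((0 - 5)/(2 + √11))*(-3) = (-5/(2 + √11))*(-3) = -5/(2 + √11)*(-3) = 15/(2 + √11)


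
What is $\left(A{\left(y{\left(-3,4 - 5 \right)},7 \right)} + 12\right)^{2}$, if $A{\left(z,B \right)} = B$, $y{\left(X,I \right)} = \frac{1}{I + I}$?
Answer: $361$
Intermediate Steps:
$y{\left(X,I \right)} = \frac{1}{2 I}$
$\left(A{\left(y{\left(-3,4 - 5 \right)},7 \right)} + 12\right)^{2} = \left(7 + 12\right)^{2} = 19^{2} = 361$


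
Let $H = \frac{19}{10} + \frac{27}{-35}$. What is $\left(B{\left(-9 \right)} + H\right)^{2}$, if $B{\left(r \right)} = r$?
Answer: $\frac{303601}{4900} \approx 61.959$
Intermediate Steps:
$H = \frac{79}{70}$ ($H = 19 \cdot \frac{1}{10} + 27 \left(- \frac{1}{35}\right) = \frac{19}{10} - \frac{27}{35} = \frac{79}{70} \approx 1.1286$)
$\left(B{\left(-9 \right)} + H\right)^{2} = \left(-9 + \frac{79}{70}\right)^{2} = \left(- \frac{551}{70}\right)^{2} = \frac{303601}{4900}$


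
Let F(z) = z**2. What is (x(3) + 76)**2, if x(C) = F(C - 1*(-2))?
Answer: 10201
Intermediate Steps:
x(C) = (2 + C)**2 (x(C) = (C - 1*(-2))**2 = (C + 2)**2 = (2 + C)**2)
(x(3) + 76)**2 = ((2 + 3)**2 + 76)**2 = (5**2 + 76)**2 = (25 + 76)**2 = 101**2 = 10201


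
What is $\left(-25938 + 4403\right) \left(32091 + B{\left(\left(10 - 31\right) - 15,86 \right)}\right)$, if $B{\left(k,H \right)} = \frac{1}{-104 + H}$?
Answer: $- \frac{12439412795}{18} \approx -6.9108 \cdot 10^{8}$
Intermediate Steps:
$\left(-25938 + 4403\right) \left(32091 + B{\left(\left(10 - 31\right) - 15,86 \right)}\right) = \left(-25938 + 4403\right) \left(32091 + \frac{1}{-104 + 86}\right) = - 21535 \left(32091 + \frac{1}{-18}\right) = - 21535 \left(32091 - \frac{1}{18}\right) = \left(-21535\right) \frac{577637}{18} = - \frac{12439412795}{18}$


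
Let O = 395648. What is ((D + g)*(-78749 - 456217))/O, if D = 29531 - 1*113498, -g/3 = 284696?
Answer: 250913765565/197824 ≈ 1.2684e+6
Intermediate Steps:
g = -854088 (g = -3*284696 = -854088)
D = -83967 (D = 29531 - 113498 = -83967)
((D + g)*(-78749 - 456217))/O = ((-83967 - 854088)*(-78749 - 456217))/395648 = -938055*(-534966)*(1/395648) = 501827531130*(1/395648) = 250913765565/197824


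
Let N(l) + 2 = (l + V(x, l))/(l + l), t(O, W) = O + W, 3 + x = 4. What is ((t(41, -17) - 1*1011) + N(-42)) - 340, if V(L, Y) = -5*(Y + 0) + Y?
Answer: -2661/2 ≈ -1330.5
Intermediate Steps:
x = 1 (x = -3 + 4 = 1)
V(L, Y) = -4*Y (V(L, Y) = -5*Y + Y = -4*Y)
N(l) = -7/2 (N(l) = -2 + (l - 4*l)/(l + l) = -2 + (-3*l)/((2*l)) = -2 + (-3*l)*(1/(2*l)) = -2 - 3/2 = -7/2)
((t(41, -17) - 1*1011) + N(-42)) - 340 = (((41 - 17) - 1*1011) - 7/2) - 340 = ((24 - 1011) - 7/2) - 340 = (-987 - 7/2) - 340 = -1981/2 - 340 = -2661/2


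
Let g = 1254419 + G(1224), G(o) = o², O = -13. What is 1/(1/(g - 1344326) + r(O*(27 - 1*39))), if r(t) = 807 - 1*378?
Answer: 1408269/604147402 ≈ 0.0023310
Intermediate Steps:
g = 2752595 (g = 1254419 + 1224² = 1254419 + 1498176 = 2752595)
r(t) = 429 (r(t) = 807 - 378 = 429)
1/(1/(g - 1344326) + r(O*(27 - 1*39))) = 1/(1/(2752595 - 1344326) + 429) = 1/(1/1408269 + 429) = 1/(604147402/1408269) = 1408269/604147402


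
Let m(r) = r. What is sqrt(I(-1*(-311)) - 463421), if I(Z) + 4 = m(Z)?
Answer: I*sqrt(463114) ≈ 680.52*I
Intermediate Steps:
I(Z) = -4 + Z
sqrt(I(-1*(-311)) - 463421) = sqrt((-4 - 1*(-311)) - 463421) = sqrt((-4 + 311) - 463421) = sqrt(307 - 463421) = sqrt(-463114) = I*sqrt(463114)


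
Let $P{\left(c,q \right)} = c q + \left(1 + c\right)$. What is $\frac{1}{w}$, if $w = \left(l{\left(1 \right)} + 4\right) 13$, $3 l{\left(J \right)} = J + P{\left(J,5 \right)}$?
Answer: $\frac{3}{260} \approx 0.011538$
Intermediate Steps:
$P{\left(c,q \right)} = 1 + c + c q$
$l{\left(J \right)} = \frac{1}{3} + \frac{7 J}{3}$ ($l{\left(J \right)} = \frac{J + \left(1 + J + J 5\right)}{3} = \frac{J + \left(1 + J + 5 J\right)}{3} = \frac{J + \left(1 + 6 J\right)}{3} = \frac{1 + 7 J}{3} = \frac{1}{3} + \frac{7 J}{3}$)
$w = \frac{260}{3}$ ($w = \left(\left(\frac{1}{3} + \frac{7}{3} \cdot 1\right) + 4\right) 13 = \left(\left(\frac{1}{3} + \frac{7}{3}\right) + 4\right) 13 = \left(\frac{8}{3} + 4\right) 13 = \frac{20}{3} \cdot 13 = \frac{260}{3} \approx 86.667$)
$\frac{1}{w} = \frac{1}{\frac{260}{3}} = \frac{3}{260}$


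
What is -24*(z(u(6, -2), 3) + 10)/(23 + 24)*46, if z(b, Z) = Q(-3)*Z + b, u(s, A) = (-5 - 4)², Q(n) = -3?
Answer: -90528/47 ≈ -1926.1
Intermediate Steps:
u(s, A) = 81 (u(s, A) = (-9)² = 81)
z(b, Z) = b - 3*Z (z(b, Z) = -3*Z + b = b - 3*Z)
-24*(z(u(6, -2), 3) + 10)/(23 + 24)*46 = -24*((81 - 3*3) + 10)/(23 + 24)*46 = -24*((81 - 9) + 10)/47*46 = -24*(72 + 10)/47*46 = -1968/47*46 = -90528/47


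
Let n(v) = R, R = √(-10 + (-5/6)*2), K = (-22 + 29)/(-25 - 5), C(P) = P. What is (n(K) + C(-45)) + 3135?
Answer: 3090 + I*√105/3 ≈ 3090.0 + 3.4156*I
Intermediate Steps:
K = -7/30 (K = 7/(-30) = 7*(-1/30) = -7/30 ≈ -0.23333)
R = I*√105/3 (R = √(-10 + ((⅙)*(-5))*2) = √(-10 - ⅚*2) = √(-10 - 5/3) = √(-35/3) = I*√105/3 ≈ 3.4156*I)
n(v) = I*√105/3
(n(K) + C(-45)) + 3135 = (I*√105/3 - 45) + 3135 = (-45 + I*√105/3) + 3135 = 3090 + I*√105/3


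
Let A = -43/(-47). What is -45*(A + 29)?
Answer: -63270/47 ≈ -1346.2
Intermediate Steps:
A = 43/47 (A = -43*(-1/47) = 43/47 ≈ 0.91489)
-45*(A + 29) = -45*(43/47 + 29) = -45*1406/47 = -63270/47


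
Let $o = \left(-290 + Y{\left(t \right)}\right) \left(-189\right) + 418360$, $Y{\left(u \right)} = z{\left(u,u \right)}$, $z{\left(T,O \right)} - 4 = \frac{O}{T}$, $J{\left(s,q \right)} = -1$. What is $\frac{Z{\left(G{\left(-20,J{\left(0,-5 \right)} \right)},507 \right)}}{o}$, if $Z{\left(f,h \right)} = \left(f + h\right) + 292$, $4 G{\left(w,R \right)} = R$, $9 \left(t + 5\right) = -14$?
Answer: $\frac{639}{377780} \approx 0.0016915$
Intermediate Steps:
$t = - \frac{59}{9}$ ($t = -5 + \frac{1}{9} \left(-14\right) = -5 - \frac{14}{9} = - \frac{59}{9} \approx -6.5556$)
$z{\left(T,O \right)} = 4 + \frac{O}{T}$
$Y{\left(u \right)} = 5$ ($Y{\left(u \right)} = 4 + \frac{u}{u} = 4 + 1 = 5$)
$G{\left(w,R \right)} = \frac{R}{4}$
$Z{\left(f,h \right)} = 292 + f + h$
$o = 472225$ ($o = \left(-290 + 5\right) \left(-189\right) + 418360 = \left(-285\right) \left(-189\right) + 418360 = 53865 + 418360 = 472225$)
$\frac{Z{\left(G{\left(-20,J{\left(0,-5 \right)} \right)},507 \right)}}{o} = \frac{292 + \frac{1}{4} \left(-1\right) + 507}{472225} = \left(292 - \frac{1}{4} + 507\right) \frac{1}{472225} = \frac{3195}{4} \cdot \frac{1}{472225} = \frac{639}{377780}$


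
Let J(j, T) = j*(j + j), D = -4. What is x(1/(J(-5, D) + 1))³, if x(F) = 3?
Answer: 27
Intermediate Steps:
J(j, T) = 2*j² (J(j, T) = j*(2*j) = 2*j²)
x(1/(J(-5, D) + 1))³ = 3³ = 27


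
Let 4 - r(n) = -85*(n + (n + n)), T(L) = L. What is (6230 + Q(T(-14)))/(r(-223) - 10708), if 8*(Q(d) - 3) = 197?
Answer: -16687/180184 ≈ -0.092611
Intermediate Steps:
Q(d) = 221/8 (Q(d) = 3 + (⅛)*197 = 3 + 197/8 = 221/8)
r(n) = 4 + 255*n (r(n) = 4 - (-85)*(n + (n + n)) = 4 - (-85)*(n + 2*n) = 4 - (-85)*3*n = 4 - (-255)*n = 4 + 255*n)
(6230 + Q(T(-14)))/(r(-223) - 10708) = (6230 + 221/8)/((4 + 255*(-223)) - 10708) = 50061/(8*((4 - 56865) - 10708)) = 50061/(8*(-56861 - 10708)) = (50061/8)/(-67569) = (50061/8)*(-1/67569) = -16687/180184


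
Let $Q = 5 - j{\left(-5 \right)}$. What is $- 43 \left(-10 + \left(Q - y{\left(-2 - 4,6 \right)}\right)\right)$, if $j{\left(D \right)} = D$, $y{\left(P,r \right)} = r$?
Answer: $258$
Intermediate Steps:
$Q = 10$ ($Q = 5 - -5 = 5 + 5 = 10$)
$- 43 \left(-10 + \left(Q - y{\left(-2 - 4,6 \right)}\right)\right) = - 43 \left(-10 + \left(10 - 6\right)\right) = - 43 \left(-10 + 4\right) = \left(-43\right) \left(-6\right) = 258$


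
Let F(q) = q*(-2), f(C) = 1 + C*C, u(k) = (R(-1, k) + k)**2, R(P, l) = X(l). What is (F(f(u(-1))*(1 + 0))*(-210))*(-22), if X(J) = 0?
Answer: -18480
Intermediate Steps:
R(P, l) = 0
u(k) = k**2 (u(k) = (0 + k)**2 = k**2)
f(C) = 1 + C**2
F(q) = -2*q
(F(f(u(-1))*(1 + 0))*(-210))*(-22) = (-2*(1 + ((-1)**2)**2)*(1 + 0)*(-210))*(-22) = (-2*(1 + 1**2)*(-210))*(-22) = (-2*(1 + 1)*(-210))*(-22) = (-4*(-210))*(-22) = (-2*2*(-210))*(-22) = -4*(-210)*(-22) = 840*(-22) = -18480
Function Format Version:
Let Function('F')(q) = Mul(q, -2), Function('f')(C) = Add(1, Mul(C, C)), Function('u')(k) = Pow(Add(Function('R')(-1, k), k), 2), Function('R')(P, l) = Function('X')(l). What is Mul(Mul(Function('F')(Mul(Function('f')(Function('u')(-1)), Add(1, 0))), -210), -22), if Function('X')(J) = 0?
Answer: -18480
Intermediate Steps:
Function('R')(P, l) = 0
Function('u')(k) = Pow(k, 2) (Function('u')(k) = Pow(Add(0, k), 2) = Pow(k, 2))
Function('f')(C) = Add(1, Pow(C, 2))
Function('F')(q) = Mul(-2, q)
Mul(Mul(Function('F')(Mul(Function('f')(Function('u')(-1)), Add(1, 0))), -210), -22) = Mul(Mul(Mul(-2, Mul(Add(1, Pow(Pow(-1, 2), 2)), Add(1, 0))), -210), -22) = Mul(Mul(Mul(-2, Mul(Add(1, Pow(1, 2)), 1)), -210), -22) = Mul(Mul(Mul(-2, Mul(Add(1, 1), 1)), -210), -22) = Mul(Mul(Mul(-2, Mul(2, 1)), -210), -22) = Mul(Mul(Mul(-2, 2), -210), -22) = Mul(Mul(-4, -210), -22) = Mul(840, -22) = -18480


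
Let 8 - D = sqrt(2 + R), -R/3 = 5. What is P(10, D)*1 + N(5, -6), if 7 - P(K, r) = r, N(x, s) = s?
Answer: -7 + I*sqrt(13) ≈ -7.0 + 3.6056*I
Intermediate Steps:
R = -15 (R = -3*5 = -15)
D = 8 - I*sqrt(13) (D = 8 - sqrt(2 - 15) = 8 - sqrt(-13) = 8 - I*sqrt(13) ≈ 8.0 - 3.6056*I)
P(K, r) = 7 - r
P(10, D)*1 + N(5, -6) = (7 - (8 - I*sqrt(13)))*1 - 6 = (7 + (-8 + I*sqrt(13)))*1 - 6 = (-1 + I*sqrt(13))*1 - 6 = (-1 + I*sqrt(13)) - 6 = -7 + I*sqrt(13)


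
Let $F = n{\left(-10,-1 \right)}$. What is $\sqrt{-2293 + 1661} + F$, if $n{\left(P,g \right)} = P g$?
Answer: $10 + 2 i \sqrt{158} \approx 10.0 + 25.14 i$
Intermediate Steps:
$F = 10$ ($F = \left(-10\right) \left(-1\right) = 10$)
$\sqrt{-2293 + 1661} + F = \sqrt{-2293 + 1661} + 10 = \sqrt{-632} + 10 = 2 i \sqrt{158} + 10 = 10 + 2 i \sqrt{158}$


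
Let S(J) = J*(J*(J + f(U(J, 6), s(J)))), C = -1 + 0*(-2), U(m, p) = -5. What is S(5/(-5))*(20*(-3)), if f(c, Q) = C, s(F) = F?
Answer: 120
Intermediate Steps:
C = -1 (C = -1 + 0 = -1)
f(c, Q) = -1
S(J) = J²*(-1 + J) (S(J) = J*(J*(J - 1)) = J*(J*(-1 + J)) = J²*(-1 + J))
S(5/(-5))*(20*(-3)) = ((5/(-5))²*(-1 + 5/(-5)))*(20*(-3)) = ((5*(-⅕))²*(-1 + 5*(-⅕)))*(-60) = ((-1)²*(-1 - 1))*(-60) = (1*(-2))*(-60) = -2*(-60) = 120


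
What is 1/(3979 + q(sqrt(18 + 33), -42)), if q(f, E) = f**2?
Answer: 1/4030 ≈ 0.00024814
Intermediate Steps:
1/(3979 + q(sqrt(18 + 33), -42)) = 1/(3979 + (sqrt(18 + 33))**2) = 1/(3979 + (sqrt(51))**2) = 1/(3979 + 51) = 1/4030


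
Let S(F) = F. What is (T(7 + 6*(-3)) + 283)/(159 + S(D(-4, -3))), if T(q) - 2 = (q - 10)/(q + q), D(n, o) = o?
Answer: 2097/1144 ≈ 1.8330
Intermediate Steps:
T(q) = 2 + (-10 + q)/(2*q) (T(q) = 2 + (q - 10)/(q + q) = 2 + (-10 + q)/((2*q)) = 2 + (-10 + q)*(1/(2*q)) = 2 + (-10 + q)/(2*q))
(T(7 + 6*(-3)) + 283)/(159 + S(D(-4, -3))) = ((5/2 - 5/(7 + 6*(-3))) + 283)/(159 - 3) = ((5/2 - 5/(7 - 18)) + 283)/156 = ((5/2 - 5/(-11)) + 283)*(1/156) = ((5/2 - 5*(-1/11)) + 283)*(1/156) = ((5/2 + 5/11) + 283)*(1/156) = (65/22 + 283)*(1/156) = (6291/22)*(1/156) = 2097/1144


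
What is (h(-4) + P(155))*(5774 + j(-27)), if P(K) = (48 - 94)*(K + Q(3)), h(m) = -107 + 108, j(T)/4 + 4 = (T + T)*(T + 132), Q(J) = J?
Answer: 122972174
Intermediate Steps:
j(T) = -16 + 8*T*(132 + T) (j(T) = -16 + 4*((T + T)*(T + 132)) = -16 + 4*((2*T)*(132 + T)) = -16 + 4*(2*T*(132 + T)) = -16 + 8*T*(132 + T))
h(m) = 1
P(K) = -138 - 46*K (P(K) = (48 - 94)*(K + 3) = -46*(3 + K) = -138 - 46*K)
(h(-4) + P(155))*(5774 + j(-27)) = (1 + (-138 - 46*155))*(5774 + (-16 + 8*(-27)² + 1056*(-27))) = (1 + (-138 - 7130))*(5774 + (-16 + 8*729 - 28512)) = (1 - 7268)*(5774 + (-16 + 5832 - 28512)) = -7267*(5774 - 22696) = -7267*(-16922) = 122972174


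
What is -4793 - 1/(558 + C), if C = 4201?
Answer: -22809888/4759 ≈ -4793.0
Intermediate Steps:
-4793 - 1/(558 + C) = -4793 - 1/(558 + 4201) = -4793 - 1/4759 = -22809888/4759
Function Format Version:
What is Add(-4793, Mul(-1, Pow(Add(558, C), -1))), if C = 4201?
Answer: Rational(-22809888, 4759) ≈ -4793.0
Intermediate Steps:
Add(-4793, Mul(-1, Pow(Add(558, C), -1))) = Add(-4793, Mul(-1, Pow(Add(558, 4201), -1))) = Add(-4793, Mul(-1, Pow(4759, -1))) = Add(-4793, Mul(-1, Rational(1, 4759))) = Add(-4793, Rational(-1, 4759)) = Rational(-22809888, 4759)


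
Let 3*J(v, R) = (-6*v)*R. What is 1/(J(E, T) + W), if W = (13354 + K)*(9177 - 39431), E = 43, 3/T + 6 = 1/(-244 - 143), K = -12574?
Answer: -2323/54818332914 ≈ -4.2376e-8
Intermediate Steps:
T = -1161/2323 (T = 3/(-6 + 1/(-244 - 143)) = 3/(-6 + 1/(-387)) = 3/(-6 - 1/387) = 3/(-2323/387) = 3*(-387/2323) = -1161/2323 ≈ -0.49978)
J(v, R) = -2*R*v (J(v, R) = ((-6*v)*R)/3 = (-6*R*v)/3 = -2*R*v)
W = -23598120 (W = (13354 - 12574)*(9177 - 39431) = 780*(-30254) = -23598120)
1/(J(E, T) + W) = 1/(-2*(-1161/2323)*43 - 23598120) = 1/(99846/2323 - 23598120) = 1/(-54818332914/2323) = -2323/54818332914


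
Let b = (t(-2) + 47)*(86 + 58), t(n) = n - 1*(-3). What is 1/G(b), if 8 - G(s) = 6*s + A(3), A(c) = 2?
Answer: -1/41466 ≈ -2.4116e-5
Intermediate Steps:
t(n) = 3 + n (t(n) = n + 3 = 3 + n)
b = 6912 (b = ((3 - 2) + 47)*(86 + 58) = (1 + 47)*144 = 48*144 = 6912)
G(s) = 6 - 6*s (G(s) = 8 - (6*s + 2) = 8 - (2 + 6*s) = 8 + (-2 - 6*s) = 6 - 6*s)
1/G(b) = 1/(6 - 6*6912) = 1/(6 - 41472) = 1/(-41466) = -1/41466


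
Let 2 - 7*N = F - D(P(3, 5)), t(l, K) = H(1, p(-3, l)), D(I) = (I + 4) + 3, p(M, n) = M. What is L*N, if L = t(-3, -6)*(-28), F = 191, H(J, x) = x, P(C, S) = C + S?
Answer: -2088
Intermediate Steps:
D(I) = 7 + I (D(I) = (4 + I) + 3 = 7 + I)
t(l, K) = -3
N = -174/7 (N = 2/7 - (191 - (7 + (3 + 5)))/7 = 2/7 - (191 - (7 + 8))/7 = 2/7 - (191 - 1*15)/7 = 2/7 - (191 - 15)/7 = 2/7 - 1/7*176 = 2/7 - 176/7 = -174/7 ≈ -24.857)
L = 84 (L = -3*(-28) = 84)
L*N = 84*(-174/7) = -2088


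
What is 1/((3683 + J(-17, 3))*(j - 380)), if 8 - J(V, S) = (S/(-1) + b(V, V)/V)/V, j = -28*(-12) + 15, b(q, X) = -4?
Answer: -289/30932908 ≈ -9.3428e-6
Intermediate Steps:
j = 351 (j = 336 + 15 = 351)
J(V, S) = 8 - (-S - 4/V)/V (J(V, S) = 8 - (S/(-1) - 4/V)/V = 8 - (S*(-1) - 4/V)/V = 8 - (-S - 4/V)/V)
1/((3683 + J(-17, 3))*(j - 380)) = 1/((3683 + (8 + 4/(-17)² + 3/(-17)))*(351 - 380)) = 1/((3683 + (8 + 4*(1/289) + 3*(-1/17)))*(-29)) = 1/((3683 + (8 + 4/289 - 3/17))*(-29)) = 1/((3683 + 2265/289)*(-29)) = 1/((1066652/289)*(-29)) = 1/(-30932908/289) = -289/30932908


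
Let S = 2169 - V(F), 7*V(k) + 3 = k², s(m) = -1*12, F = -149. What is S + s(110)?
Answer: -7099/7 ≈ -1014.1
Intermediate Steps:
s(m) = -12
V(k) = -3/7 + k²/7
S = -7015/7 (S = 2169 - (-3/7 + (⅐)*(-149)²) = 2169 - (-3/7 + (⅐)*22201) = 2169 - (-3/7 + 22201/7) = 2169 - 1*22198/7 = 2169 - 22198/7 = -7015/7 ≈ -1002.1)
S + s(110) = -7015/7 - 12 = -7099/7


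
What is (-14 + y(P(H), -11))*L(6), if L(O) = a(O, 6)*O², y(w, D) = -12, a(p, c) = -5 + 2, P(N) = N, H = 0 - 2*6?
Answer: 2808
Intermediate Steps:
H = -12 (H = 0 - 12 = -12)
a(p, c) = -3
L(O) = -3*O²
(-14 + y(P(H), -11))*L(6) = (-14 - 12)*(-3*6²) = -(-78)*36 = -26*(-108) = 2808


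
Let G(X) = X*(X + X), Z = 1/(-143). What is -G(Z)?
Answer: -2/20449 ≈ -9.7804e-5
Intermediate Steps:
Z = -1/143 ≈ -0.0069930
G(X) = 2*X² (G(X) = X*(2*X) = 2*X²)
-G(Z) = -2*(-1/143)² = -2/20449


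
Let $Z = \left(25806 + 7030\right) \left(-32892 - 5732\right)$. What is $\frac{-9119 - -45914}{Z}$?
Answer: $- \frac{36795}{1268257664} \approx -2.9012 \cdot 10^{-5}$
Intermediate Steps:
$Z = -1268257664$ ($Z = 32836 \left(-38624\right) = -1268257664$)
$\frac{-9119 - -45914}{Z} = \frac{-9119 - -45914}{-1268257664} = \left(-9119 + 45914\right) \left(- \frac{1}{1268257664}\right) = 36795 \left(- \frac{1}{1268257664}\right) = - \frac{36795}{1268257664}$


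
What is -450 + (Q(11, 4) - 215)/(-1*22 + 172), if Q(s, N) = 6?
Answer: -67709/150 ≈ -451.39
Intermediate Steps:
-450 + (Q(11, 4) - 215)/(-1*22 + 172) = -450 + (6 - 215)/(-1*22 + 172) = -450 - 209/(-22 + 172) = -450 - 209/150 = -67709/150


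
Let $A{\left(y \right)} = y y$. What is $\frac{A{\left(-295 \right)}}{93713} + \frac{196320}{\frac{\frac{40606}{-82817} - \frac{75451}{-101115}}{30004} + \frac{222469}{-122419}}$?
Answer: $- \frac{80839883334322462395422002625}{748313366838793344902303} \approx -1.0803 \cdot 10^{5}$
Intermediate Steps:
$A{\left(y \right)} = y^{2}$
$\frac{A{\left(-295 \right)}}{93713} + \frac{196320}{\frac{\frac{40606}{-82817} - \frac{75451}{-101115}}{30004} + \frac{222469}{-122419}} = \frac{\left(-295\right)^{2}}{93713} + \frac{196320}{\frac{\frac{40606}{-82817} - \frac{75451}{-101115}}{30004} + \frac{222469}{-122419}} = 87025 \cdot \frac{1}{93713} + \frac{196320}{\left(40606 \left(- \frac{1}{82817}\right) - - \frac{75451}{101115}\right) \frac{1}{30004} + 222469 \left(- \frac{1}{122419}\right)} = \frac{87025}{93713} + \frac{196320}{\left(- \frac{40606}{82817} + \frac{75451}{101115}\right) \frac{1}{30004} - \frac{222469}{122419}} = \frac{87025}{93713} + \frac{196320}{\frac{306107111}{1196291565} \cdot \frac{1}{30004} - \frac{222469}{122419}} = \frac{87025}{93713} + \frac{196320}{\frac{306107111}{35893532116260} - \frac{222469}{122419}} = \frac{87025}{93713} + \frac{196320}{- \frac{7985160723045824431}{4394050308140432940}} = \frac{87025}{93713} + 196320 \left(- \frac{4394050308140432940}{7985160723045824431}\right) = \frac{87025}{93713} - \frac{862639956494129794780800}{7985160723045824431} = - \frac{80839883334322462395422002625}{748313366838793344902303}$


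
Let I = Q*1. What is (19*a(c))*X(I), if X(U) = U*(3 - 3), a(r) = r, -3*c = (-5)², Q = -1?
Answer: 0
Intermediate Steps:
c = -25/3 (c = -⅓*(-5)² = -⅓*25 = -25/3 ≈ -8.3333)
I = -1 (I = -1*1 = -1)
X(U) = 0 (X(U) = U*0 = 0)
(19*a(c))*X(I) = (19*(-25/3))*0 = -475/3*0 = 0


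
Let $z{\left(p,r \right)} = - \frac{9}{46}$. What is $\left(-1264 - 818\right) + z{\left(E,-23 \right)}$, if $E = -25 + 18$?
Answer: $- \frac{95781}{46} \approx -2082.2$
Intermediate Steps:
$E = -7$
$z{\left(p,r \right)} = - \frac{9}{46}$ ($z{\left(p,r \right)} = \left(-9\right) \frac{1}{46} = - \frac{9}{46}$)
$\left(-1264 - 818\right) + z{\left(E,-23 \right)} = \left(-1264 - 818\right) - \frac{9}{46} = -2082 - \frac{9}{46} = - \frac{95781}{46}$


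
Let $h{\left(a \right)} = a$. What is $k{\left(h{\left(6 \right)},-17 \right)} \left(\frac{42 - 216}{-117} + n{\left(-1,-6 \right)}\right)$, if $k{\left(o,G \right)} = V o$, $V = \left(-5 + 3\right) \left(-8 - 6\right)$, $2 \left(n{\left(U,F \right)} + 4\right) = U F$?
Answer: $\frac{1064}{13} \approx 81.846$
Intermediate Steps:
$n{\left(U,F \right)} = -4 + \frac{F U}{2}$ ($n{\left(U,F \right)} = -4 + \frac{U F}{2} = -4 + \frac{F U}{2}$)
$V = 28$ ($V = \left(-2\right) \left(-14\right) = 28$)
$k{\left(o,G \right)} = 28 o$
$k{\left(h{\left(6 \right)},-17 \right)} \left(\frac{42 - 216}{-117} + n{\left(-1,-6 \right)}\right) = 28 \cdot 6 \left(\frac{42 - 216}{-117} - \left(4 + 3 \left(-1\right)\right)\right) = 168 \left(\left(42 - 216\right) \left(- \frac{1}{117}\right) + \left(-4 + 3\right)\right) = 168 \left(\left(-174\right) \left(- \frac{1}{117}\right) - 1\right) = 168 \left(\frac{58}{39} - 1\right) = 168 \cdot \frac{19}{39} = \frac{1064}{13}$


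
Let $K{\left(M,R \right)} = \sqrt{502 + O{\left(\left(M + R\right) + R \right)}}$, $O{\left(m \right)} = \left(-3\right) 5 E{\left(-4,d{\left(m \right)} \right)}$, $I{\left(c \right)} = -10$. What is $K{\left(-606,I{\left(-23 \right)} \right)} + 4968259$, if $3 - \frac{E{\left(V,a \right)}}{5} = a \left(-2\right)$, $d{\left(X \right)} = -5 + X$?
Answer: $4968259 + \sqrt{94927} \approx 4.9686 \cdot 10^{6}$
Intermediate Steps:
$E{\left(V,a \right)} = 15 + 10 a$ ($E{\left(V,a \right)} = 15 - 5 a \left(-2\right) = 15 - 5 \left(- 2 a\right) = 15 + 10 a$)
$O{\left(m \right)} = 525 - 150 m$ ($O{\left(m \right)} = \left(-3\right) 5 \left(15 + 10 \left(-5 + m\right)\right) = - 15 \left(15 + \left(-50 + 10 m\right)\right) = - 15 \left(-35 + 10 m\right) = 525 - 150 m$)
$K{\left(M,R \right)} = \sqrt{1027 - 300 R - 150 M}$ ($K{\left(M,R \right)} = \sqrt{502 - \left(-525 + 150 \left(\left(M + R\right) + R\right)\right)} = \sqrt{502 - \left(-525 + 150 \left(M + 2 R\right)\right)} = \sqrt{502 - \left(-525 + 150 M + 300 R\right)} = \sqrt{1027 - 300 R - 150 M}$)
$K{\left(-606,I{\left(-23 \right)} \right)} + 4968259 = \sqrt{1027 - -3000 - -90900} + 4968259 = \sqrt{1027 + 3000 + 90900} + 4968259 = \sqrt{94927} + 4968259 = 4968259 + \sqrt{94927}$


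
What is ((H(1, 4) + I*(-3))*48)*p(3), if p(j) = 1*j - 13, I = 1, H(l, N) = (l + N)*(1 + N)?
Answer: -10560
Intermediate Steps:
H(l, N) = (1 + N)*(N + l) (H(l, N) = (N + l)*(1 + N) = (1 + N)*(N + l))
p(j) = -13 + j (p(j) = j - 13 = -13 + j)
((H(1, 4) + I*(-3))*48)*p(3) = (((4 + 1 + 4² + 4*1) + 1*(-3))*48)*(-13 + 3) = (((4 + 1 + 16 + 4) - 3)*48)*(-10) = ((25 - 3)*48)*(-10) = (22*48)*(-10) = 1056*(-10) = -10560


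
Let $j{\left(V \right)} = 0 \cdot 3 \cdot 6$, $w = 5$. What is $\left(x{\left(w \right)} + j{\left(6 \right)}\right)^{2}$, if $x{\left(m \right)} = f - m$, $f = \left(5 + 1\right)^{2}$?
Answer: $961$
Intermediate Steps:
$f = 36$ ($f = 6^{2} = 36$)
$j{\left(V \right)} = 0$ ($j{\left(V \right)} = 0 \cdot 6 = 0$)
$x{\left(m \right)} = 36 - m$
$\left(x{\left(w \right)} + j{\left(6 \right)}\right)^{2} = \left(\left(36 - 5\right) + 0\right)^{2} = \left(31 + 0\right)^{2} = 31^{2} = 961$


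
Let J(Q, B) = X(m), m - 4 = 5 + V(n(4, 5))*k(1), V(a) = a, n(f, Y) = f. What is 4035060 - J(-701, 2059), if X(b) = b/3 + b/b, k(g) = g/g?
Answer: 12105164/3 ≈ 4.0351e+6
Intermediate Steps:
k(g) = 1
m = 13 (m = 4 + (5 + 4*1) = 4 + (5 + 4) = 4 + 9 = 13)
X(b) = 1 + b/3 (X(b) = b*(⅓) + 1 = b/3 + 1 = 1 + b/3)
J(Q, B) = 16/3 (J(Q, B) = 1 + (⅓)*13 = 1 + 13/3 = 16/3)
4035060 - J(-701, 2059) = 4035060 - 1*16/3 = 4035060 - 16/3 = 12105164/3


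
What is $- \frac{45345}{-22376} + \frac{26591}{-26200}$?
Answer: $\frac{9266231}{9160175} \approx 1.0116$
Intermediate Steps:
$- \frac{45345}{-22376} + \frac{26591}{-26200} = \left(-45345\right) \left(- \frac{1}{22376}\right) + 26591 \left(- \frac{1}{26200}\right) = \frac{45345}{22376} - \frac{26591}{26200} = \frac{9266231}{9160175}$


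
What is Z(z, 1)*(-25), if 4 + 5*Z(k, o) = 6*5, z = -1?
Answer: -130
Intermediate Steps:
Z(k, o) = 26/5 (Z(k, o) = -4/5 + (6*5)/5 = -4/5 + (1/5)*30 = -4/5 + 6 = 26/5)
Z(z, 1)*(-25) = (26/5)*(-25) = -130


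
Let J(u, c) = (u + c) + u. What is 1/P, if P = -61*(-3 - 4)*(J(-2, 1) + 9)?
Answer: 1/2562 ≈ 0.00039032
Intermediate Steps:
J(u, c) = c + 2*u (J(u, c) = (c + u) + u = c + 2*u)
P = 2562 (P = -61*(-3 - 4)*((1 + 2*(-2)) + 9) = -(-427)*((1 - 4) + 9) = -(-427)*(-3 + 9) = -(-427)*6 = -61*(-42) = 2562)
1/P = 1/2562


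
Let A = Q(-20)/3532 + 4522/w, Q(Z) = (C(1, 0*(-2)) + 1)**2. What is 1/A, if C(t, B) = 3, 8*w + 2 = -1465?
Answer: -1295361/31937540 ≈ -0.040559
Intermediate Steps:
w = -1467/8 (w = -1/4 + (1/8)*(-1465) = -1/4 - 1465/8 = -1467/8 ≈ -183.38)
Q(Z) = 16 (Q(Z) = (3 + 1)**2 = 4**2 = 16)
A = -31937540/1295361 (A = 16/3532 + 4522/(-1467/8) = 16*(1/3532) + 4522*(-8/1467) = 4/883 - 36176/1467 = -31937540/1295361 ≈ -24.655)
1/A = 1/(-31937540/1295361) = -1295361/31937540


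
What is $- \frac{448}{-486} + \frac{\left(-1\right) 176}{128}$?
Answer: $- \frac{881}{1944} \approx -0.45319$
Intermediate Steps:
$- \frac{448}{-486} + \frac{\left(-1\right) 176}{128} = \left(-448\right) \left(- \frac{1}{486}\right) - \frac{11}{8} = \frac{224}{243} - \frac{11}{8} = - \frac{881}{1944}$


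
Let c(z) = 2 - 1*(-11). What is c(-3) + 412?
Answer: 425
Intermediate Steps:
c(z) = 13 (c(z) = 2 + 11 = 13)
c(-3) + 412 = 13 + 412 = 425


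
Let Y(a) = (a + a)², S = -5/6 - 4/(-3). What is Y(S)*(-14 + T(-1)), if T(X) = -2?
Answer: -16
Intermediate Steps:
S = ½ (S = -5*⅙ - 4*(-⅓) = -⅚ + 4/3 = ½ ≈ 0.50000)
Y(a) = 4*a² (Y(a) = (2*a)² = 4*a²)
Y(S)*(-14 + T(-1)) = (4*(½)²)*(-14 - 2) = (4*(¼))*(-16) = 1*(-16) = -16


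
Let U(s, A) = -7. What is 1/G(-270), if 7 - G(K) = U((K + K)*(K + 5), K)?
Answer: 1/14 ≈ 0.071429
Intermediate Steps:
G(K) = 14 (G(K) = 7 - 1*(-7) = 7 + 7 = 14)
1/G(-270) = 1/14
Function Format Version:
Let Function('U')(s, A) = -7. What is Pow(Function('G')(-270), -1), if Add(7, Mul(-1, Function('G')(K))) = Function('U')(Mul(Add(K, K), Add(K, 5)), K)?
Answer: Rational(1, 14) ≈ 0.071429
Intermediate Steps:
Function('G')(K) = 14 (Function('G')(K) = Add(7, Mul(-1, -7)) = Add(7, 7) = 14)
Pow(Function('G')(-270), -1) = Pow(14, -1) = Rational(1, 14)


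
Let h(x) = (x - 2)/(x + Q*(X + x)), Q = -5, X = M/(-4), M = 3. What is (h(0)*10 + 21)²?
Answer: 2209/9 ≈ 245.44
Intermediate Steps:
X = -¾ (X = 3/(-4) = 3*(-¼) = -¾ ≈ -0.75000)
h(x) = (-2 + x)/(15/4 - 4*x) (h(x) = (x - 2)/(x - 5*(-¾ + x)) = (-2 + x)/(x + (15/4 - 5*x)) = (-2 + x)/(15/4 - 4*x))
(h(0)*10 + 21)² = ((4*(2 - 1*0)/(-15 + 16*0))*10 + 21)² = ((4*(2 + 0)/(-15 + 0))*10 + 21)² = ((4*2/(-15))*10 + 21)² = ((4*(-1/15)*2)*10 + 21)² = (-8/15*10 + 21)² = (-16/3 + 21)² = (47/3)² = 2209/9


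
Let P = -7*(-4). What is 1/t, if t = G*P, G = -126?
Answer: -1/3528 ≈ -0.00028345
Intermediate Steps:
P = 28
t = -3528 (t = -126*28 = -3528)
1/t = 1/(-3528) = -1/3528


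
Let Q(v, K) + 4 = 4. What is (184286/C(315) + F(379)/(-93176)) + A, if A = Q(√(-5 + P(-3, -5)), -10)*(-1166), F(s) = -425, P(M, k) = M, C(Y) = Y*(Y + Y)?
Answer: 8627686793/9245388600 ≈ 0.93319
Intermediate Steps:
C(Y) = 2*Y² (C(Y) = Y*(2*Y) = 2*Y²)
Q(v, K) = 0 (Q(v, K) = -4 + 4 = 0)
A = 0 (A = 0*(-1166) = 0)
(184286/C(315) + F(379)/(-93176)) + A = (184286/((2*315²)) - 425/(-93176)) + 0 = (184286/((2*99225)) - 425*(-1/93176)) + 0 = (184286/198450 + 425/93176) + 0 = (184286*(1/198450) + 425/93176) + 0 = (92143/99225 + 425/93176) + 0 = 8627686793/9245388600 + 0 = 8627686793/9245388600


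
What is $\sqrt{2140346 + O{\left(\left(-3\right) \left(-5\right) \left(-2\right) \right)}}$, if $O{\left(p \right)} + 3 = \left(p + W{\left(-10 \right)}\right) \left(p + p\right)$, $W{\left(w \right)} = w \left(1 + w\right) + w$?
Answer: $13 \sqrt{12647} \approx 1462.0$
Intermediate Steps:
$W{\left(w \right)} = w + w \left(1 + w\right)$
$O{\left(p \right)} = -3 + 2 p \left(80 + p\right)$ ($O{\left(p \right)} = -3 + \left(p - 10 \left(2 - 10\right)\right) \left(p + p\right) = -3 + \left(p - -80\right) 2 p = -3 + \left(p + 80\right) 2 p = -3 + \left(80 + p\right) 2 p = -3 + 2 p \left(80 + p\right)$)
$\sqrt{2140346 + O{\left(\left(-3\right) \left(-5\right) \left(-2\right) \right)}} = \sqrt{2140346 + \left(-3 + 2 \left(\left(-3\right) \left(-5\right) \left(-2\right)\right)^{2} + 160 \left(-3\right) \left(-5\right) \left(-2\right)\right)} = \sqrt{2140346 + \left(-3 + 2 \left(15 \left(-2\right)\right)^{2} + 160 \cdot 15 \left(-2\right)\right)} = \sqrt{2140346 + \left(-3 + 2 \left(-30\right)^{2} + 160 \left(-30\right)\right)} = \sqrt{2140346 - 3003} = \sqrt{2137343} = 13 \sqrt{12647}$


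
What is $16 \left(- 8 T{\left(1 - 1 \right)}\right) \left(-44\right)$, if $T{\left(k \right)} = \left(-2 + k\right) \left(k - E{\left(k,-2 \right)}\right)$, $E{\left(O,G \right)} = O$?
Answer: $0$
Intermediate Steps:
$T{\left(k \right)} = 0$ ($T{\left(k \right)} = \left(-2 + k\right) \left(k - k\right) = \left(-2 + k\right) 0 = 0$)
$16 \left(- 8 T{\left(1 - 1 \right)}\right) \left(-44\right) = 16 \left(\left(-8\right) 0\right) \left(-44\right) = 16 \cdot 0 \left(-44\right) = 0 \left(-44\right) = 0$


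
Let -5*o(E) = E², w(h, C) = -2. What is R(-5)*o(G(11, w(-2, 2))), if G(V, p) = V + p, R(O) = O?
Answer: 81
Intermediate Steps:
o(E) = -E²/5
R(-5)*o(G(11, w(-2, 2))) = -(-1)*(11 - 2)² = -(-1)*9² = -(-1)*81 = -5*(-81/5) = 81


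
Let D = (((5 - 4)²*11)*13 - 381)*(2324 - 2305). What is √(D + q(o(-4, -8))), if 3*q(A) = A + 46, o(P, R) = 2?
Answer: I*√4506 ≈ 67.127*I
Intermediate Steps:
q(A) = 46/3 + A/3 (q(A) = (A + 46)/3 = (46 + A)/3 = 46/3 + A/3)
D = -4522 (D = ((1²*11)*13 - 381)*19 = ((1*11)*13 - 381)*19 = (11*13 - 381)*19 = (143 - 381)*19 = -238*19 = -4522)
√(D + q(o(-4, -8))) = √(-4522 + (46/3 + (⅓)*2)) = √(-4522 + (46/3 + ⅔)) = √(-4522 + 16) = √(-4506) = I*√4506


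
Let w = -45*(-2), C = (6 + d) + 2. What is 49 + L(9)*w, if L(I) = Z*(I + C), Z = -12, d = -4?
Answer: -13991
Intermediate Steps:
C = 4 (C = (6 - 4) + 2 = 2 + 2 = 4)
w = 90
L(I) = -48 - 12*I (L(I) = -12*(I + 4) = -12*(4 + I) = -48 - 12*I)
49 + L(9)*w = 49 + (-48 - 12*9)*90 = 49 + (-48 - 108)*90 = 49 - 156*90 = 49 - 14040 = -13991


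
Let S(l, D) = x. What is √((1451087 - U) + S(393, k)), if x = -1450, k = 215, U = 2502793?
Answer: 2*I*√263289 ≈ 1026.2*I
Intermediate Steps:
S(l, D) = -1450
√((1451087 - U) + S(393, k)) = √((1451087 - 1*2502793) - 1450) = √((1451087 - 2502793) - 1450) = √(-1051706 - 1450) = √(-1053156) = 2*I*√263289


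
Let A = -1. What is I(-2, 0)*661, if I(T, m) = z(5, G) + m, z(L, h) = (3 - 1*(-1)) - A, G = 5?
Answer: 3305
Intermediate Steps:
z(L, h) = 5 (z(L, h) = (3 - 1*(-1)) - 1*(-1) = (3 + 1) + 1 = 4 + 1 = 5)
I(T, m) = 5 + m
I(-2, 0)*661 = (5 + 0)*661 = 5*661 = 3305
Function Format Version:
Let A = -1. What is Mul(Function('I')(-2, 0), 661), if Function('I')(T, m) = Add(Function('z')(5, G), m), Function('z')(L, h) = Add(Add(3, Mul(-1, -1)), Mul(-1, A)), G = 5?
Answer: 3305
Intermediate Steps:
Function('z')(L, h) = 5 (Function('z')(L, h) = Add(Add(3, Mul(-1, -1)), Mul(-1, -1)) = Add(Add(3, 1), 1) = Add(4, 1) = 5)
Function('I')(T, m) = Add(5, m)
Mul(Function('I')(-2, 0), 661) = Mul(Add(5, 0), 661) = Mul(5, 661) = 3305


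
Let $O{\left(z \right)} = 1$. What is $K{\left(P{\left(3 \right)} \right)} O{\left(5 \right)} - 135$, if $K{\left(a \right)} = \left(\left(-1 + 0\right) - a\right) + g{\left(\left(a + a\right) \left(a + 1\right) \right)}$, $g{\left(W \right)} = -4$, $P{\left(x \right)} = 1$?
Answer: $-141$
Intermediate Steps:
$K{\left(a \right)} = -5 - a$ ($K{\left(a \right)} = \left(\left(-1 + 0\right) - a\right) - 4 = \left(-1 - a\right) - 4 = -5 - a$)
$K{\left(P{\left(3 \right)} \right)} O{\left(5 \right)} - 135 = \left(-5 - 1\right) 1 - 135 = \left(-6\right) 1 - 135 = -6 - 135 = -141$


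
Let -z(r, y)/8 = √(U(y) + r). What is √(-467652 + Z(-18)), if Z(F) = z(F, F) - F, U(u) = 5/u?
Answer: √(-4208706 - 12*I*√658)/3 ≈ 0.025007 - 683.84*I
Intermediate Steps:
z(r, y) = -8*√(r + 5/y) (z(r, y) = -8*√(5/y + r) = -8*√(r + 5/y))
Z(F) = -F - 8*√(F + 5/F) (Z(F) = -8*√(F + 5/F) - F = -F - 8*√(F + 5/F))
√(-467652 + Z(-18)) = √(-467652 + (-1*(-18) - 8*√(-18 + 5/(-18)))) = √(-467652 + (18 - 8*√(-18 + 5*(-1/18)))) = √(-467652 + (18 - 8*√(-18 - 5/18))) = √(-467652 + (18 - 4*I*√658/3)) = √(-467634 - 4*I*√658/3)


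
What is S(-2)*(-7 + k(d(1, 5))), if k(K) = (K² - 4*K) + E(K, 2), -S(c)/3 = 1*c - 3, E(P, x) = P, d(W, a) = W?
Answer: -135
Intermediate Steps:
S(c) = 9 - 3*c (S(c) = -3*(1*c - 3) = -3*(c - 3) = -3*(-3 + c) = 9 - 3*c)
k(K) = K² - 3*K (k(K) = (K² - 4*K) + K = K² - 3*K)
S(-2)*(-7 + k(d(1, 5))) = (9 - 3*(-2))*(-7 + 1*(-3 + 1)) = (9 + 6)*(-7 + 1*(-2)) = 15*(-7 - 2) = 15*(-9) = -135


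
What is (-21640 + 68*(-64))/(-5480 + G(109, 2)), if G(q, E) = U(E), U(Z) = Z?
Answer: 4332/913 ≈ 4.7448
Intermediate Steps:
G(q, E) = E
(-21640 + 68*(-64))/(-5480 + G(109, 2)) = (-21640 + 68*(-64))/(-5480 + 2) = (-21640 - 4352)/(-5478) = -25992*(-1/5478) = 4332/913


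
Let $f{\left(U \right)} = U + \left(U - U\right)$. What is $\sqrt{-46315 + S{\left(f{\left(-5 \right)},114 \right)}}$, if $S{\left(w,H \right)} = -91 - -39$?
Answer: $i \sqrt{46367} \approx 215.33 i$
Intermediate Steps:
$f{\left(U \right)} = U$ ($f{\left(U \right)} = U + 0 = U$)
$S{\left(w,H \right)} = -52$ ($S{\left(w,H \right)} = -91 + 39 = -52$)
$\sqrt{-46315 + S{\left(f{\left(-5 \right)},114 \right)}} = \sqrt{-46315 - 52} = \sqrt{-46367} = i \sqrt{46367}$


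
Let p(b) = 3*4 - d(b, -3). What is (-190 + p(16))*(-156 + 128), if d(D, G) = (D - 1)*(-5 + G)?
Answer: 1624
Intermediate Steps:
d(D, G) = (-1 + D)*(-5 + G)
p(b) = 4 + 8*b (p(b) = 3*4 - (5 - 1*(-3) - 5*b + b*(-3)) = 12 - (5 + 3 - 5*b - 3*b) = 12 - (8 - 8*b) = 12 + (-8 + 8*b) = 4 + 8*b)
(-190 + p(16))*(-156 + 128) = (-190 + (4 + 8*16))*(-156 + 128) = (-190 + (4 + 128))*(-28) = (-190 + 132)*(-28) = -58*(-28) = 1624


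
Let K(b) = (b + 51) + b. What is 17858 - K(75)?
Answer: 17657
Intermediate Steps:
K(b) = 51 + 2*b (K(b) = (51 + b) + b = 51 + 2*b)
17858 - K(75) = 17858 - (51 + 2*75) = 17858 - (51 + 150) = 17858 - 1*201 = 17858 - 201 = 17657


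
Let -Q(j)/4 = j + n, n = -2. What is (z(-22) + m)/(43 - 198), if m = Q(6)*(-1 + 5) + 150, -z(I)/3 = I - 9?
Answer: -179/155 ≈ -1.1548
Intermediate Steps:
z(I) = 27 - 3*I (z(I) = -3*(I - 9) = -3*(-9 + I) = 27 - 3*I)
Q(j) = 8 - 4*j (Q(j) = -4*(j - 2) = -4*(-2 + j) = 8 - 4*j)
m = 86 (m = (8 - 4*6)*(-1 + 5) + 150 = (8 - 24)*4 + 150 = -16*4 + 150 = -64 + 150 = 86)
(z(-22) + m)/(43 - 198) = ((27 - 3*(-22)) + 86)/(43 - 198) = ((27 + 66) + 86)/(-155) = (93 + 86)*(-1/155) = 179*(-1/155) = -179/155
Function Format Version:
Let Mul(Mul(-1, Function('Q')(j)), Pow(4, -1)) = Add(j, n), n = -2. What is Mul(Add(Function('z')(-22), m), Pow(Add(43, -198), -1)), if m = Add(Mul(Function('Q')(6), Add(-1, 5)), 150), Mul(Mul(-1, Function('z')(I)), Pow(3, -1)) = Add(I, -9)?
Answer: Rational(-179, 155) ≈ -1.1548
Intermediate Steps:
Function('z')(I) = Add(27, Mul(-3, I)) (Function('z')(I) = Mul(-3, Add(I, -9)) = Mul(-3, Add(-9, I)) = Add(27, Mul(-3, I)))
Function('Q')(j) = Add(8, Mul(-4, j)) (Function('Q')(j) = Mul(-4, Add(j, -2)) = Mul(-4, Add(-2, j)) = Add(8, Mul(-4, j)))
m = 86 (m = Add(Mul(Add(8, Mul(-4, 6)), Add(-1, 5)), 150) = Add(Mul(Add(8, -24), 4), 150) = Add(Mul(-16, 4), 150) = Add(-64, 150) = 86)
Mul(Add(Function('z')(-22), m), Pow(Add(43, -198), -1)) = Mul(Add(Add(27, Mul(-3, -22)), 86), Pow(Add(43, -198), -1)) = Mul(Add(Add(27, 66), 86), Pow(-155, -1)) = Mul(Add(93, 86), Rational(-1, 155)) = Mul(179, Rational(-1, 155)) = Rational(-179, 155)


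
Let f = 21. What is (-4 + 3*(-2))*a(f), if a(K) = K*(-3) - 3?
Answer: 660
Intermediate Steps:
a(K) = -3 - 3*K (a(K) = -3*K - 3 = -3 - 3*K)
(-4 + 3*(-2))*a(f) = (-4 + 3*(-2))*(-3 - 3*21) = (-4 - 6)*(-3 - 63) = -10*(-66) = 660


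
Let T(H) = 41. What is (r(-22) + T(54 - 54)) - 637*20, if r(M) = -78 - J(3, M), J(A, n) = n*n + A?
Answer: -13264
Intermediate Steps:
J(A, n) = A + n**2 (J(A, n) = n**2 + A = A + n**2)
r(M) = -81 - M**2 (r(M) = -78 - (3 + M**2) = -78 + (-3 - M**2) = -81 - M**2)
(r(-22) + T(54 - 54)) - 637*20 = ((-81 - 1*(-22)**2) + 41) - 637*20 = ((-81 - 1*484) + 41) - 12740 = ((-81 - 484) + 41) - 12740 = (-565 + 41) - 12740 = -524 - 12740 = -13264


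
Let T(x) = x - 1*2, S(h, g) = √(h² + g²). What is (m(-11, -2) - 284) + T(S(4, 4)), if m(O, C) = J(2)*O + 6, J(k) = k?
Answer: -302 + 4*√2 ≈ -296.34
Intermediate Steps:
S(h, g) = √(g² + h²)
m(O, C) = 6 + 2*O (m(O, C) = 2*O + 6 = 6 + 2*O)
T(x) = -2 + x (T(x) = x - 2 = -2 + x)
(m(-11, -2) - 284) + T(S(4, 4)) = ((6 + 2*(-11)) - 284) + (-2 + √(4² + 4²)) = ((6 - 22) - 284) + (-2 + √(16 + 16)) = (-16 - 284) + (-2 + √32) = -300 + (-2 + 4*√2) = -302 + 4*√2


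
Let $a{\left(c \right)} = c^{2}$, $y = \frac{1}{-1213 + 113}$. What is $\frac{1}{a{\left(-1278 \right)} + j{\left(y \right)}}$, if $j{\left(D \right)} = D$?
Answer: $\frac{1100}{1796612399} \approx 6.1226 \cdot 10^{-7}$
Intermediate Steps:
$y = - \frac{1}{1100}$ ($y = \frac{1}{-1100} = - \frac{1}{1100} \approx -0.00090909$)
$\frac{1}{a{\left(-1278 \right)} + j{\left(y \right)}} = \frac{1}{\left(-1278\right)^{2} - \frac{1}{1100}} = \frac{1}{1633284 - \frac{1}{1100}} = \frac{1}{\frac{1796612399}{1100}} = \frac{1100}{1796612399}$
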